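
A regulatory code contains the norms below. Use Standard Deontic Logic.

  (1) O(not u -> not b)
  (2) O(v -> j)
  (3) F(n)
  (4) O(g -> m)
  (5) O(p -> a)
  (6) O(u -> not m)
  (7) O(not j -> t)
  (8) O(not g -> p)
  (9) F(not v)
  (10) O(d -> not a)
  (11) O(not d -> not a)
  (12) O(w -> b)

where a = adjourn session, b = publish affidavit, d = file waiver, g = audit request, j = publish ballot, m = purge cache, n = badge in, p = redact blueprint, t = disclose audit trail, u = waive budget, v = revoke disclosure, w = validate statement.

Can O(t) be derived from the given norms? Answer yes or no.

No

Premise 7 is O(not j -> t), but O(not j) is not derivable from the premises, so it does not yield O(t).
No other premise forces O(t). An ideal world satisfying every premise can still have t false, so O(t) is not derivable.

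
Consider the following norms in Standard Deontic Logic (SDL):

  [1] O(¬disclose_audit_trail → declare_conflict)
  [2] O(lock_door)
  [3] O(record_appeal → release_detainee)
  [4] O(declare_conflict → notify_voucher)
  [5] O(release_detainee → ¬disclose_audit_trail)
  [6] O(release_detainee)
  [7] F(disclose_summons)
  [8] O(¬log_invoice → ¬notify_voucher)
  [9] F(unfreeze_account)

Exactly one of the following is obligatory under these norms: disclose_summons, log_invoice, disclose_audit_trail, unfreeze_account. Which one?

log_invoice

Premise 6 gives O(release_detainee).
From O(release_detainee) and premise 5, O(release_detainee → ¬disclose_audit_trail), we obtain O(¬disclose_audit_trail).
Applying K to premise 1 (O(¬disclose_audit_trail → declare_conflict)) and O(¬disclose_audit_trail) yields O(declare_conflict).
Premise 4 is O(declare_conflict → notify_voucher); since O(declare_conflict), deontic closure gives O(notify_voucher).
Premise 8, O(¬log_invoice → ¬notify_voucher), contraposes to O(notify_voucher → log_invoice); with O(notify_voucher) we get O(log_invoice).
So O(log_invoice) holds — log_invoice is obligatory. None of the other listed options is made obligatory by any chain of premises.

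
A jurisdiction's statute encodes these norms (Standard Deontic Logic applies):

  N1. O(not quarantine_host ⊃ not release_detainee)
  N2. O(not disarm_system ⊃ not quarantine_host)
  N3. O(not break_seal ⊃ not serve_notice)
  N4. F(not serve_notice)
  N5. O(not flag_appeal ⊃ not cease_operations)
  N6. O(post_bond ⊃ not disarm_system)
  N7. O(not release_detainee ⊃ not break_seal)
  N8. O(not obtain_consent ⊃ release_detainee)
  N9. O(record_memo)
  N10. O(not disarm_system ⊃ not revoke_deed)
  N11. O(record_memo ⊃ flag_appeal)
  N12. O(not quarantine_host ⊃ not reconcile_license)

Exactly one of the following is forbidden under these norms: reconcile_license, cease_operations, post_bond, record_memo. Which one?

Premise 4, F(not serve_notice), is equivalent to O(serve_notice).
The contrapositive of premise 3 (O(not break_seal ⊃ not serve_notice)) is O(serve_notice ⊃ break_seal), and O(serve_notice) is already established, so O(break_seal).
The contrapositive of premise 7 (O(not release_detainee ⊃ not break_seal)) is O(break_seal ⊃ release_detainee), and O(break_seal) is already established, so O(release_detainee).
The contrapositive of premise 1 (O(not quarantine_host ⊃ not release_detainee)) is O(release_detainee ⊃ quarantine_host), and O(release_detainee) is already established, so O(quarantine_host).
Premise 2 is O(not disarm_system ⊃ not quarantine_host); contrapositively O(quarantine_host ⊃ disarm_system). Since O(quarantine_host) holds, K gives O(disarm_system).
The contrapositive of premise 6 (O(post_bond ⊃ not disarm_system)) is O(disarm_system ⊃ not post_bond), and O(disarm_system) is already established, so O(not post_bond).
So O(not post_bond) holds, i.e. post_bond is forbidden. None of the other listed options is forbidden under the premises.

post_bond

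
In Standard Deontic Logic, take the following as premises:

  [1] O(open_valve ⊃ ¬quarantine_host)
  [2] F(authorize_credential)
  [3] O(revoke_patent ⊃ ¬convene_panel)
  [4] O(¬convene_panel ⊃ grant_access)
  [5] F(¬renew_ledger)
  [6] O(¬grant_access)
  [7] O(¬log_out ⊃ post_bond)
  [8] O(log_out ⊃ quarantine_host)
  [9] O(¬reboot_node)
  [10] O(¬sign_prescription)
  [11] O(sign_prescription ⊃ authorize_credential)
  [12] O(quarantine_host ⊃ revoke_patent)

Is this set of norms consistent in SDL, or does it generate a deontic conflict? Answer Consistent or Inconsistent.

Premise 11 is O(sign_prescription ⊃ authorize_credential), but O(sign_prescription) is not derivable from the premises, so it does not yield O(authorize_credential).
So O(authorize_credential) is not derivable, and the apparent clash with O(¬authorize_credential) does not arise.
A world satisfying every obligation exists (e.g. authorize_credential=false, convene_panel=true, grant_access=false, log_out=false, open_valve=false, post_bond=true, quarantine_host=false, reboot_node=false, renew_ledger=true, revoke_patent=false, sign_prescription=false); no atom is both obligatory and forbidden, so the set is consistent.

Consistent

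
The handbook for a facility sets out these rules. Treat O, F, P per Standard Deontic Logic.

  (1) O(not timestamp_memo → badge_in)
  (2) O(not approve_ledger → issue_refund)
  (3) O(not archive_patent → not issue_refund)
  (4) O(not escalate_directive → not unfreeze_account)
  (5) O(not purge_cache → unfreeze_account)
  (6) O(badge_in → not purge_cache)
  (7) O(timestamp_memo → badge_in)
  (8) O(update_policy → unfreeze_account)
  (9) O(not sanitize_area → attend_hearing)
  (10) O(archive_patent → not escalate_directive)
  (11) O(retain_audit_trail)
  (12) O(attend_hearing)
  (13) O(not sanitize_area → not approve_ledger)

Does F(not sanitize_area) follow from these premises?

Premises 1 and 7 are O(not timestamp_memo → badge_in) and O(timestamp_memo → badge_in); every ideal world satisfies not timestamp_memo or timestamp_memo, so in either case badge_in holds — hence O(badge_in).
With premise 6, O(badge_in → not purge_cache), the K-axiom yields O(not purge_cache).
With premise 5, O(not purge_cache → unfreeze_account), the K-axiom yields O(unfreeze_account).
Premise 4, O(not escalate_directive → not unfreeze_account), contraposes to O(unfreeze_account → escalate_directive); with O(unfreeze_account) we get O(escalate_directive).
Premise 10 is O(archive_patent → not escalate_directive); contrapositively O(escalate_directive → not archive_patent). Since O(escalate_directive) holds, K gives O(not archive_patent).
Applying K to premise 3 (O(not archive_patent → not issue_refund)) and O(not archive_patent) yields O(not issue_refund).
Premise 2 is O(not approve_ledger → issue_refund); contrapositively O(not issue_refund → approve_ledger). Since O(not issue_refund) holds, K gives O(approve_ledger).
The contrapositive of premise 13 (O(not sanitize_area → not approve_ledger)) is O(approve_ledger → sanitize_area), and O(approve_ledger) is already established, so O(sanitize_area).
Premises 8, 9, 11, 12 do not contribute to this derivation.
So O(sanitize_area) holds, i.e. F(not sanitize_area). The claim follows.

Yes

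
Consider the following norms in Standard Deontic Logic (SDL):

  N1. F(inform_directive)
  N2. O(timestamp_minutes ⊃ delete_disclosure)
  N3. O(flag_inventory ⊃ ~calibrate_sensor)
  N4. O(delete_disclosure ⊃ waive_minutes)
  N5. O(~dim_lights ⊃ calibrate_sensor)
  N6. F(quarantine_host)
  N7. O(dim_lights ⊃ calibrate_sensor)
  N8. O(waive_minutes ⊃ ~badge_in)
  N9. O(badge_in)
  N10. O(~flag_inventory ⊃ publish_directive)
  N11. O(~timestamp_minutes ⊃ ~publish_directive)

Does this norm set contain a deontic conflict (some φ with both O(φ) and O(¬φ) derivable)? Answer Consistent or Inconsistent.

Inconsistent

By case analysis on ~dim_lights: premise 5 gives O(~dim_lights ⊃ calibrate_sensor) and premise 7 gives O(dim_lights ⊃ calibrate_sensor), so O(calibrate_sensor) either way.
The contrapositive of premise 3 (O(flag_inventory ⊃ ~calibrate_sensor)) is O(calibrate_sensor ⊃ ~flag_inventory), and O(calibrate_sensor) is already established, so O(~flag_inventory).
From O(~flag_inventory) and premise 10, O(~flag_inventory ⊃ publish_directive), we obtain O(publish_directive).
Premise 11, O(~timestamp_minutes ⊃ ~publish_directive), contraposes to O(publish_directive ⊃ timestamp_minutes); with O(publish_directive) we get O(timestamp_minutes).
Premise 2 is O(timestamp_minutes ⊃ delete_disclosure); since O(timestamp_minutes), deontic closure gives O(delete_disclosure).
Premise 4 is O(delete_disclosure ⊃ waive_minutes); since O(delete_disclosure), deontic closure gives O(waive_minutes).
Applying K to premise 8 (O(waive_minutes ⊃ ~badge_in)) and O(waive_minutes) yields O(~badge_in).
But premise 9 directly asserts O(badge_in).
We now have both O(~badge_in) and O(badge_in) — badge_in is simultaneously obligatory and forbidden, violating the D-axiom.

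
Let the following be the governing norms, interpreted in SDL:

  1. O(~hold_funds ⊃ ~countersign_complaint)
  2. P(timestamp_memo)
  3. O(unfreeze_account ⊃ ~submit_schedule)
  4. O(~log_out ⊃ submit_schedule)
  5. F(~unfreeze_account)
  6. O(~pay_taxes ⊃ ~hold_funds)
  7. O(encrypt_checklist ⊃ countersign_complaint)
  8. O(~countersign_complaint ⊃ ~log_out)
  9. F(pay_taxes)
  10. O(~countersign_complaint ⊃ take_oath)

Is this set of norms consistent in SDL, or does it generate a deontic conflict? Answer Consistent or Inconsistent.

Inconsistent

Premise 5, F(~unfreeze_account), is equivalent to O(unfreeze_account).
Applying K to premise 3 (O(unfreeze_account ⊃ ~submit_schedule)) and O(unfreeze_account) yields O(~submit_schedule).
The contrapositive of premise 4 (O(~log_out ⊃ submit_schedule)) is O(~submit_schedule ⊃ log_out), and O(~submit_schedule) is already established, so O(log_out).
The contrapositive of premise 8 (O(~countersign_complaint ⊃ ~log_out)) is O(log_out ⊃ countersign_complaint), and O(log_out) is already established, so O(countersign_complaint).
Premise 1 is O(~hold_funds ⊃ ~countersign_complaint); contrapositively O(countersign_complaint ⊃ hold_funds). Since O(countersign_complaint) holds, K gives O(hold_funds).
Premise 6, O(~pay_taxes ⊃ ~hold_funds), contraposes to O(hold_funds ⊃ pay_taxes); with O(hold_funds) we get O(pay_taxes).
Yet premise 9 is F(pay_taxes), i.e. O(~pay_taxes).
We now have both O(pay_taxes) and O(~pay_taxes) — pay_taxes is simultaneously obligatory and forbidden, violating the D-axiom.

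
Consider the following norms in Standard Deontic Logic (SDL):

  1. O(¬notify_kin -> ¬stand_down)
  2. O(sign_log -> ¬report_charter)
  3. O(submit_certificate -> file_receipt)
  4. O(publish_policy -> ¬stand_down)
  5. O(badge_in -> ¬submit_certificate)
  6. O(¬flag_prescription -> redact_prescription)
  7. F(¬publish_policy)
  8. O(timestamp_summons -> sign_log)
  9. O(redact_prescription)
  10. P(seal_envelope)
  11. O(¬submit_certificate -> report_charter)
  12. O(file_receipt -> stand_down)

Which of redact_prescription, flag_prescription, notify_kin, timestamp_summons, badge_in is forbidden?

F(¬publish_policy) at premise 7 means O(publish_policy).
With premise 4, O(publish_policy -> ¬stand_down), the K-axiom yields O(¬stand_down).
Premise 12 is O(file_receipt -> stand_down); contrapositively O(¬stand_down -> ¬file_receipt). Since O(¬stand_down) holds, K gives O(¬file_receipt).
The contrapositive of premise 3 (O(submit_certificate -> file_receipt)) is O(¬file_receipt -> ¬submit_certificate), and O(¬file_receipt) is already established, so O(¬submit_certificate).
Premise 11 is O(¬submit_certificate -> report_charter); since O(¬submit_certificate), deontic closure gives O(report_charter).
Premise 2 is O(sign_log -> ¬report_charter); contrapositively O(report_charter -> ¬sign_log). Since O(report_charter) holds, K gives O(¬sign_log).
Premise 8, O(timestamp_summons -> sign_log), contraposes to O(¬sign_log -> ¬timestamp_summons); with O(¬sign_log) we get O(¬timestamp_summons).
So O(¬timestamp_summons) holds, i.e. timestamp_summons is forbidden. None of the other listed options is forbidden under the premises.

timestamp_summons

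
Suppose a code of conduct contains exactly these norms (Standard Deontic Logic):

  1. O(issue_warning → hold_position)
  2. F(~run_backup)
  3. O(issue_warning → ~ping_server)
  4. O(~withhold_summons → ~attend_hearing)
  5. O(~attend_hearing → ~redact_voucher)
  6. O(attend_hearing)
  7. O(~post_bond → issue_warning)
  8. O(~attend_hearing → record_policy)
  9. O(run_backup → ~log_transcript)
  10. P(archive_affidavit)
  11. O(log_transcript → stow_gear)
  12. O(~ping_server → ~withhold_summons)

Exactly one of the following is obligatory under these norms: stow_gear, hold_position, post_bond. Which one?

post_bond

From premise 6 we have O(attend_hearing).
The contrapositive of premise 4 (O(~withhold_summons → ~attend_hearing)) is O(attend_hearing → withhold_summons), and O(attend_hearing) is already established, so O(withhold_summons).
The contrapositive of premise 12 (O(~ping_server → ~withhold_summons)) is O(withhold_summons → ping_server), and O(withhold_summons) is already established, so O(ping_server).
Premise 3, O(issue_warning → ~ping_server), contraposes to O(ping_server → ~issue_warning); with O(ping_server) we get O(~issue_warning).
The contrapositive of premise 7 (O(~post_bond → issue_warning)) is O(~issue_warning → post_bond), and O(~issue_warning) is already established, so O(post_bond).
So O(post_bond) holds — post_bond is obligatory. None of the other listed options is made obligatory by any chain of premises.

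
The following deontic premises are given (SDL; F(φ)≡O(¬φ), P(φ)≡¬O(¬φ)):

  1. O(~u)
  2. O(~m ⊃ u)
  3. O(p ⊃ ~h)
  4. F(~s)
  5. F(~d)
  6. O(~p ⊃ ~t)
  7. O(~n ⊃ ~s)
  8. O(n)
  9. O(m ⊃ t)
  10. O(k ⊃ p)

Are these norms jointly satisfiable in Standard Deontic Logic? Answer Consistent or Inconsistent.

Premise 7 is O(~n ⊃ ~s), but O(~n) is not derivable from the premises, so it does not yield O(~s).
So O(~s) is not derivable, and the apparent clash with O(s) does not arise.
A world satisfying every obligation exists (e.g. d=true, h=false, k=false, m=true, n=true, p=true, s=true, t=true, u=false); no atom is both obligatory and forbidden, so the set is consistent.

Consistent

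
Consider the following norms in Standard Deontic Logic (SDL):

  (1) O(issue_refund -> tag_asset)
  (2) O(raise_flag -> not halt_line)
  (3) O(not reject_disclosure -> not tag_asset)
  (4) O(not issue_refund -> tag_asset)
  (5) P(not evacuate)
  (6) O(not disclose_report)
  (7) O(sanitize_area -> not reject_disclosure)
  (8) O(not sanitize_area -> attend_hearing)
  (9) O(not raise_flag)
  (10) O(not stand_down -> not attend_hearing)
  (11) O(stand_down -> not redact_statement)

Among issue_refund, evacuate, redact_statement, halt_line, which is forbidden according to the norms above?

redact_statement

Premises 4 and 1 are O(not issue_refund -> tag_asset) and O(issue_refund -> tag_asset); every ideal world satisfies not issue_refund or issue_refund, so in either case tag_asset holds — hence O(tag_asset).
The contrapositive of premise 3 (O(not reject_disclosure -> not tag_asset)) is O(tag_asset -> reject_disclosure), and O(tag_asset) is already established, so O(reject_disclosure).
Premise 7, O(sanitize_area -> not reject_disclosure), contraposes to O(reject_disclosure -> not sanitize_area); with O(reject_disclosure) we get O(not sanitize_area).
From O(not sanitize_area) and premise 8, O(not sanitize_area -> attend_hearing), we obtain O(attend_hearing).
Premise 10, O(not stand_down -> not attend_hearing), contraposes to O(attend_hearing -> stand_down); with O(attend_hearing) we get O(stand_down).
From O(stand_down) and premise 11, O(stand_down -> not redact_statement), we obtain O(not redact_statement).
So O(not redact_statement) holds, i.e. redact_statement is forbidden. None of the other listed options is forbidden under the premises.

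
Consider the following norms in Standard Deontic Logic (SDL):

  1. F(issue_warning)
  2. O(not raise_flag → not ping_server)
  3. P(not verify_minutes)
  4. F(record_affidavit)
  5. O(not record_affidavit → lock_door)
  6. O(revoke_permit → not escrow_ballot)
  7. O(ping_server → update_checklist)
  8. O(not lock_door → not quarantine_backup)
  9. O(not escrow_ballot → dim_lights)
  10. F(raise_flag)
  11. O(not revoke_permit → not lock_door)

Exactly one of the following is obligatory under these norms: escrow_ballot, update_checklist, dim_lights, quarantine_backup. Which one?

Premise 4 is F(record_affidavit), i.e. O(not record_affidavit).
Applying K to premise 5 (O(not record_affidavit → lock_door)) and O(not record_affidavit) yields O(lock_door).
Premise 11, O(not revoke_permit → not lock_door), contraposes to O(lock_door → revoke_permit); with O(lock_door) we get O(revoke_permit).
Applying K to premise 6 (O(revoke_permit → not escrow_ballot)) and O(revoke_permit) yields O(not escrow_ballot).
With premise 9, O(not escrow_ballot → dim_lights), the K-axiom yields O(dim_lights).
So O(dim_lights) holds — dim_lights is obligatory. None of the other listed options is made obligatory by any chain of premises.

dim_lights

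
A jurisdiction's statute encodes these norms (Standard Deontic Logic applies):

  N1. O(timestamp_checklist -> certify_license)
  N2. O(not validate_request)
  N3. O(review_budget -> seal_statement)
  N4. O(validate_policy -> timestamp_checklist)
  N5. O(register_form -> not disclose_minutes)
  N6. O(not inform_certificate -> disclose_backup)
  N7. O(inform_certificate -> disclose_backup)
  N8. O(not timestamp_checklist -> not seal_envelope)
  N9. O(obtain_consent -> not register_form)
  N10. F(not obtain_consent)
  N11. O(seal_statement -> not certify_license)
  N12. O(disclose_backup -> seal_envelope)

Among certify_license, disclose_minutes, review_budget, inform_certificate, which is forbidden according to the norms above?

Premises 6 and 7 cover both cases: O(not inform_certificate -> disclose_backup) and O(inform_certificate -> disclose_backup). Since not inform_certificate ∨ inform_certificate is a tautology, O(disclose_backup) follows.
Premise 12 is O(disclose_backup -> seal_envelope); since O(disclose_backup), deontic closure gives O(seal_envelope).
The contrapositive of premise 8 (O(not timestamp_checklist -> not seal_envelope)) is O(seal_envelope -> timestamp_checklist), and O(seal_envelope) is already established, so O(timestamp_checklist).
From O(timestamp_checklist) and premise 1, O(timestamp_checklist -> certify_license), we obtain O(certify_license).
The contrapositive of premise 11 (O(seal_statement -> not certify_license)) is O(certify_license -> not seal_statement), and O(certify_license) is already established, so O(not seal_statement).
Premise 3, O(review_budget -> seal_statement), contraposes to O(not seal_statement -> not review_budget); with O(not seal_statement) we get O(not review_budget).
So O(not review_budget) holds, i.e. review_budget is forbidden. None of the other listed options is forbidden under the premises.

review_budget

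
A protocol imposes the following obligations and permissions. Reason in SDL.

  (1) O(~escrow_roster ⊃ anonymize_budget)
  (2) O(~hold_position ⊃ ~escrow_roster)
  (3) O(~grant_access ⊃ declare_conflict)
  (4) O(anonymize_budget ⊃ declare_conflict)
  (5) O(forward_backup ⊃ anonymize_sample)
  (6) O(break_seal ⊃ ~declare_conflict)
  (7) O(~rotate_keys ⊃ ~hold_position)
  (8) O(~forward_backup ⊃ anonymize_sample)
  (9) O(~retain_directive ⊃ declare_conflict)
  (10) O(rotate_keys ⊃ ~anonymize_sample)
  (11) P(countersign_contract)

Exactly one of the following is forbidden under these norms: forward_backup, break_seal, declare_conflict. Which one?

break_seal

Premises 5 and 8 cover both cases: O(forward_backup ⊃ anonymize_sample) and O(~forward_backup ⊃ anonymize_sample). Since forward_backup ∨ ~forward_backup is a tautology, O(anonymize_sample) follows.
Premise 10, O(rotate_keys ⊃ ~anonymize_sample), contraposes to O(anonymize_sample ⊃ ~rotate_keys); with O(anonymize_sample) we get O(~rotate_keys).
With premise 7, O(~rotate_keys ⊃ ~hold_position), the K-axiom yields O(~hold_position).
With premise 2, O(~hold_position ⊃ ~escrow_roster), the K-axiom yields O(~escrow_roster).
From O(~escrow_roster) and premise 1, O(~escrow_roster ⊃ anonymize_budget), we obtain O(anonymize_budget).
From O(anonymize_budget) and premise 4, O(anonymize_budget ⊃ declare_conflict), we obtain O(declare_conflict).
Premise 6 is O(break_seal ⊃ ~declare_conflict); contrapositively O(declare_conflict ⊃ ~break_seal). Since O(declare_conflict) holds, K gives O(~break_seal).
So O(~break_seal) holds, i.e. break_seal is forbidden. None of the other listed options is forbidden under the premises.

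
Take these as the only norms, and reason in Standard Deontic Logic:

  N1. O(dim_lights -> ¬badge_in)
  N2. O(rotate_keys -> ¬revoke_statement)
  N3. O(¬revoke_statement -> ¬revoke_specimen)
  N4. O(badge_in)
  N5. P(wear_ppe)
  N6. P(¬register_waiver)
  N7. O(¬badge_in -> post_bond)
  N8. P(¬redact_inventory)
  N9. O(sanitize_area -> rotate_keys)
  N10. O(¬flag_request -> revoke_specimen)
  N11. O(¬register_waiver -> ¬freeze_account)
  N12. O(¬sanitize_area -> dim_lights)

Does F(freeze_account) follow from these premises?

No

Premise 11 is O(¬register_waiver -> ¬freeze_account), but O(¬register_waiver) is not derivable from the premises (the permission P(¬register_waiver) asserts only ¬O(register_waiver), not O(¬register_waiver)), so it does not yield O(¬freeze_account).
No other premise forces O(¬freeze_account). An ideal world satisfying every premise can still have freeze_account true, so F(freeze_account) is not derivable.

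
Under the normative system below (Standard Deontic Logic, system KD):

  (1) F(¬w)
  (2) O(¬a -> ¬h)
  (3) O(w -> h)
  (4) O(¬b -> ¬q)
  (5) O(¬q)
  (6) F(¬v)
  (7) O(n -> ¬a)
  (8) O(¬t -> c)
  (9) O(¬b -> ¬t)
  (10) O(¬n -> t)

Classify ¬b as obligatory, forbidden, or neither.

Premise 1 is F(¬w), i.e. O(w).
With premise 3, O(w -> h), the K-axiom yields O(h).
The contrapositive of premise 2 (O(¬a -> ¬h)) is O(h -> a), and O(h) is already established, so O(a).
Premise 7 is O(n -> ¬a); contrapositively O(a -> ¬n). Since O(a) holds, K gives O(¬n).
With premise 10, O(¬n -> t), the K-axiom yields O(t).
Premise 9, O(¬b -> ¬t), contraposes to O(t -> b); with O(t) we get O(b).
Premises 4, 5, 6, 8 do not contribute to this derivation.
Thus O(b), which is F(¬b): ¬b is forbidden.

Forbidden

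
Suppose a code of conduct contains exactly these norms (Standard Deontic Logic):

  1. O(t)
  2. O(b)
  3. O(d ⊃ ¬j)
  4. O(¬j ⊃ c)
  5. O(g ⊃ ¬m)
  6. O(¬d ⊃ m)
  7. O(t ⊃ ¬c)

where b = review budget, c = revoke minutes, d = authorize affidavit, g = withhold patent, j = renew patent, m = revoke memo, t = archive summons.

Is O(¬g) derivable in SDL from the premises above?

Premise 1 states O(t) outright.
Premise 7 is O(t ⊃ ¬c); since O(t), deontic closure gives O(¬c).
Premise 4, O(¬j ⊃ c), contraposes to O(¬c ⊃ j); with O(¬c) we get O(j).
Premise 3 is O(d ⊃ ¬j); contrapositively O(j ⊃ ¬d). Since O(j) holds, K gives O(¬d).
With premise 6, O(¬d ⊃ m), the K-axiom yields O(m).
Premise 5, O(g ⊃ ¬m), contraposes to O(m ⊃ ¬g); with O(m) we get O(¬g).
Premise 2 does not contribute to this derivation.
So O(¬g) follows.

Yes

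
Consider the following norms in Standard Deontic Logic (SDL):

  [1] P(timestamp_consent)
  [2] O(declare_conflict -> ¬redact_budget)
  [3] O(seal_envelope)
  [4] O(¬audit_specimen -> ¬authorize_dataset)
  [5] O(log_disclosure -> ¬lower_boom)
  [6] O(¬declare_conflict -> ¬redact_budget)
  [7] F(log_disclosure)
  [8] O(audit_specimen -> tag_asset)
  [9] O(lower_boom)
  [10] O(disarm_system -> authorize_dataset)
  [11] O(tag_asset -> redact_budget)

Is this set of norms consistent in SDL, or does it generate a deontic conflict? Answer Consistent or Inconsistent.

Premise 5 is O(log_disclosure -> ¬lower_boom), but O(log_disclosure) is not derivable from the premises, so it does not yield O(¬lower_boom).
So O(¬lower_boom) is not derivable, and the apparent clash with O(lower_boom) does not arise.
A world satisfying every obligation exists (e.g. audit_specimen=false, authorize_dataset=false, declare_conflict=false, disarm_system=false, log_disclosure=false, lower_boom=true, redact_budget=false, seal_envelope=true, tag_asset=false, timestamp_consent=false); no atom is both obligatory and forbidden, so the set is consistent.

Consistent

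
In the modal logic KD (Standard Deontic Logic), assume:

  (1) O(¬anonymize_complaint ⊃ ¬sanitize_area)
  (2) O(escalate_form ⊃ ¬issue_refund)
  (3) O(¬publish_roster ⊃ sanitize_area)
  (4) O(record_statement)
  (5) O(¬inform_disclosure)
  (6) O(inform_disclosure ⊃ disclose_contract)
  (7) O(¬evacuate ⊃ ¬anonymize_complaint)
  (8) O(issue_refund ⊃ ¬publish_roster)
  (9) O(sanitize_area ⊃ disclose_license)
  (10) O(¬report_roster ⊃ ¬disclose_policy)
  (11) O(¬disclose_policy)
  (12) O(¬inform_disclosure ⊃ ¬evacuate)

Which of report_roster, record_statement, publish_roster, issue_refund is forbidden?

issue_refund

From premise 5 we have O(¬inform_disclosure).
Premise 12 is O(¬inform_disclosure ⊃ ¬evacuate); since O(¬inform_disclosure), deontic closure gives O(¬evacuate).
From O(¬evacuate) and premise 7, O(¬evacuate ⊃ ¬anonymize_complaint), we obtain O(¬anonymize_complaint).
From O(¬anonymize_complaint) and premise 1, O(¬anonymize_complaint ⊃ ¬sanitize_area), we obtain O(¬sanitize_area).
The contrapositive of premise 3 (O(¬publish_roster ⊃ sanitize_area)) is O(¬sanitize_area ⊃ publish_roster), and O(¬sanitize_area) is already established, so O(publish_roster).
Premise 8 is O(issue_refund ⊃ ¬publish_roster); contrapositively O(publish_roster ⊃ ¬issue_refund). Since O(publish_roster) holds, K gives O(¬issue_refund).
So O(¬issue_refund) holds, i.e. issue_refund is forbidden. None of the other listed options is forbidden under the premises.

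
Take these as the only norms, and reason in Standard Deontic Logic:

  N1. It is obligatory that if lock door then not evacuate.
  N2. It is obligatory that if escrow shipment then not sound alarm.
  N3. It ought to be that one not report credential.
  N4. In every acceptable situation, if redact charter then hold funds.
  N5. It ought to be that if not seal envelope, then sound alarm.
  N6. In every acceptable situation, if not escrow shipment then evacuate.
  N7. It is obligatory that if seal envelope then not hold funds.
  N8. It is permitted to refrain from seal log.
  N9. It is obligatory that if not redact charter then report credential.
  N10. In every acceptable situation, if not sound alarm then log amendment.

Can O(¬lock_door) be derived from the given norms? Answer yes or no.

Premise 3 states O(¬report_credential) outright.
Premise 9, O(¬redact_charter → report_credential), contraposes to O(¬report_credential → redact_charter); with O(¬report_credential) we get O(redact_charter).
Applying K to premise 4 (O(redact_charter → hold_funds)) and O(redact_charter) yields O(hold_funds).
The contrapositive of premise 7 (O(seal_envelope → ¬hold_funds)) is O(hold_funds → ¬seal_envelope), and O(hold_funds) is already established, so O(¬seal_envelope).
With premise 5, O(¬seal_envelope → sound_alarm), the K-axiom yields O(sound_alarm).
Premise 2, O(escrow_shipment → ¬sound_alarm), contraposes to O(sound_alarm → ¬escrow_shipment); with O(sound_alarm) we get O(¬escrow_shipment).
From O(¬escrow_shipment) and premise 6, O(¬escrow_shipment → evacuate), we obtain O(evacuate).
The contrapositive of premise 1 (O(lock_door → ¬evacuate)) is O(evacuate → ¬lock_door), and O(evacuate) is already established, so O(¬lock_door).
Premises 8, 10 do not contribute to this derivation.
So O(¬lock_door) follows.

Yes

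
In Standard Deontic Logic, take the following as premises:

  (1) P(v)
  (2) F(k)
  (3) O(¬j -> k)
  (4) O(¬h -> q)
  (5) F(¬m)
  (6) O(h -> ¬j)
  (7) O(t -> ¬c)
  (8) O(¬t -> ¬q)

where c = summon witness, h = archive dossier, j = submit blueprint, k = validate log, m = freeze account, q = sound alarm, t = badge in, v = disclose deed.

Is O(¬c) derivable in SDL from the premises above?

F(k) at premise 2 means O(¬k).
The contrapositive of premise 3 (O(¬j -> k)) is O(¬k -> j), and O(¬k) is already established, so O(j).
Premise 6 is O(h -> ¬j); contrapositively O(j -> ¬h). Since O(j) holds, K gives O(¬h).
With premise 4, O(¬h -> q), the K-axiom yields O(q).
The contrapositive of premise 8 (O(¬t -> ¬q)) is O(q -> t), and O(q) is already established, so O(t).
Premise 7 is O(t -> ¬c); since O(t), deontic closure gives O(¬c).
Premises 1, 5 do not contribute to this derivation.
So O(¬c) follows.

Yes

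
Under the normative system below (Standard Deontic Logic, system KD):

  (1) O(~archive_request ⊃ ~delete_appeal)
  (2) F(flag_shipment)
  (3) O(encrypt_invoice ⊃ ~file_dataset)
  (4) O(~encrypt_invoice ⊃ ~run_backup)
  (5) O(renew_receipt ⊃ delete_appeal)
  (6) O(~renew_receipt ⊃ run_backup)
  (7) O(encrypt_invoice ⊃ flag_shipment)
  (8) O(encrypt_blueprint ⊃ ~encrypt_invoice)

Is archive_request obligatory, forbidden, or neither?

Obligatory

Premise 2 is F(flag_shipment), i.e. O(~flag_shipment).
The contrapositive of premise 7 (O(encrypt_invoice ⊃ flag_shipment)) is O(~flag_shipment ⊃ ~encrypt_invoice), and O(~flag_shipment) is already established, so O(~encrypt_invoice).
Premise 4 is O(~encrypt_invoice ⊃ ~run_backup); since O(~encrypt_invoice), deontic closure gives O(~run_backup).
Premise 6, O(~renew_receipt ⊃ run_backup), contraposes to O(~run_backup ⊃ renew_receipt); with O(~run_backup) we get O(renew_receipt).
With premise 5, O(renew_receipt ⊃ delete_appeal), the K-axiom yields O(delete_appeal).
Premise 1, O(~archive_request ⊃ ~delete_appeal), contraposes to O(delete_appeal ⊃ archive_request); with O(delete_appeal) we get O(archive_request).
Premises 3, 8 do not contribute to this derivation.
Hence archive_request is obligatory.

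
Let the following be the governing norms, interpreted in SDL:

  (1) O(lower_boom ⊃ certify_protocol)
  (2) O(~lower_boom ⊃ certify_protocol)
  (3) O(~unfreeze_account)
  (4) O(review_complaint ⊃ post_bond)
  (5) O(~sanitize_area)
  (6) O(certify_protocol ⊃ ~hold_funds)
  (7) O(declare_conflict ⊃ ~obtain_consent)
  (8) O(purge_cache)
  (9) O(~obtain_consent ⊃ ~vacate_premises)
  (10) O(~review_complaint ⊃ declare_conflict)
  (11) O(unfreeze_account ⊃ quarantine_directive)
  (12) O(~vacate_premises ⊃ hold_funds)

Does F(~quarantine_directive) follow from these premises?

No

Premise 11 is O(unfreeze_account ⊃ quarantine_directive), but O(unfreeze_account) is not derivable from the premises, so it does not yield O(quarantine_directive).
No other premise forces O(quarantine_directive). An ideal world satisfying every premise can still have ~quarantine_directive true, so F(~quarantine_directive) is not derivable.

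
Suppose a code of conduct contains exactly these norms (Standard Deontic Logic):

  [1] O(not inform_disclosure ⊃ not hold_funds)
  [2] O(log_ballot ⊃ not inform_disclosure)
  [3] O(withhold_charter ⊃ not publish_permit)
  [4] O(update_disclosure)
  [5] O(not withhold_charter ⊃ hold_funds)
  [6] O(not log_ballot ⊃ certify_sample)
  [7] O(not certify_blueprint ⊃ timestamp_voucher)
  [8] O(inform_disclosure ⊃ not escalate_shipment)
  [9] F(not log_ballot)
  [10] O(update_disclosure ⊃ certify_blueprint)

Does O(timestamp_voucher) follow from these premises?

Premise 7 is O(not certify_blueprint ⊃ timestamp_voucher), but O(not certify_blueprint) is not derivable from the premises, so it does not yield O(timestamp_voucher).
No other premise forces O(timestamp_voucher). An ideal world satisfying every premise can still have timestamp_voucher false, so O(timestamp_voucher) is not derivable.

No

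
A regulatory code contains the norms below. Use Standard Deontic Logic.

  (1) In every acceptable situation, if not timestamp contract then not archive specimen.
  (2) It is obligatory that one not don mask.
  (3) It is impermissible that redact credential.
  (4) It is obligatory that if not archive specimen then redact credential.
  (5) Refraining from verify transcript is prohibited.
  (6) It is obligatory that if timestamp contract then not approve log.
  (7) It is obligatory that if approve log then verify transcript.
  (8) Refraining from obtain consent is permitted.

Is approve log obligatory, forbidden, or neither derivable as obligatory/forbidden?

F(redact_credential) at premise 3 means O(¬redact_credential).
The contrapositive of premise 4 (O(¬archive_specimen → redact_credential)) is O(¬redact_credential → archive_specimen), and O(¬redact_credential) is already established, so O(archive_specimen).
The contrapositive of premise 1 (O(¬timestamp_contract → ¬archive_specimen)) is O(archive_specimen → timestamp_contract), and O(archive_specimen) is already established, so O(timestamp_contract).
Premise 6 is O(timestamp_contract → ¬approve_log); since O(timestamp_contract), deontic closure gives O(¬approve_log).
Premises 2, 5, 7, 8 do not contribute to this derivation.
Thus O(¬approve_log), which is F(approve_log): approve_log is forbidden.

Forbidden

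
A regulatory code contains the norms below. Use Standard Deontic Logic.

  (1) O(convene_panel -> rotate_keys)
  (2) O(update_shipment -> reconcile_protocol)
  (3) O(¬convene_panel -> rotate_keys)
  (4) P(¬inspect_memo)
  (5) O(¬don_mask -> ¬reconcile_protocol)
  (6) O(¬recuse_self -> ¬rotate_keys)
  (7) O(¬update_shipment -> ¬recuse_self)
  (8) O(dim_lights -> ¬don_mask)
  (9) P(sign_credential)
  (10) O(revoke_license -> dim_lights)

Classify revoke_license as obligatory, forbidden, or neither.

By case analysis on ¬convene_panel: premise 3 gives O(¬convene_panel -> rotate_keys) and premise 1 gives O(convene_panel -> rotate_keys), so O(rotate_keys) either way.
Premise 6 is O(¬recuse_self -> ¬rotate_keys); contrapositively O(rotate_keys -> recuse_self). Since O(rotate_keys) holds, K gives O(recuse_self).
The contrapositive of premise 7 (O(¬update_shipment -> ¬recuse_self)) is O(recuse_self -> update_shipment), and O(recuse_self) is already established, so O(update_shipment).
Premise 2 is O(update_shipment -> reconcile_protocol); since O(update_shipment), deontic closure gives O(reconcile_protocol).
The contrapositive of premise 5 (O(¬don_mask -> ¬reconcile_protocol)) is O(reconcile_protocol -> don_mask), and O(reconcile_protocol) is already established, so O(don_mask).
Premise 8, O(dim_lights -> ¬don_mask), contraposes to O(don_mask -> ¬dim_lights); with O(don_mask) we get O(¬dim_lights).
Premise 10 is O(revoke_license -> dim_lights); contrapositively O(¬dim_lights -> ¬revoke_license). Since O(¬dim_lights) holds, K gives O(¬revoke_license).
Premises 4, 9 do not contribute to this derivation.
Thus O(¬revoke_license), which is F(revoke_license): revoke_license is forbidden.

Forbidden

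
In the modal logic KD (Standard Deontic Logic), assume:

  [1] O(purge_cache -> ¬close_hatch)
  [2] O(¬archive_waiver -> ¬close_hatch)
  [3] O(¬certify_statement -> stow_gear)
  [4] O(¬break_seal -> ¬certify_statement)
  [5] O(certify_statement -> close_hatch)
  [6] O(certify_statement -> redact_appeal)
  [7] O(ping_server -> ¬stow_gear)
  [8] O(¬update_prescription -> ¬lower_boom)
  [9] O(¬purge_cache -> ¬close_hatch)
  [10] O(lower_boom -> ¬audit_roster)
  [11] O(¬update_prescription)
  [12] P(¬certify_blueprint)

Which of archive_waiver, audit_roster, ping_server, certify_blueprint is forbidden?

ping_server

Premises 1 and 9 are O(purge_cache -> ¬close_hatch) and O(¬purge_cache -> ¬close_hatch); every ideal world satisfies purge_cache or ¬purge_cache, so in either case ¬close_hatch holds — hence O(¬close_hatch).
The contrapositive of premise 5 (O(certify_statement -> close_hatch)) is O(¬close_hatch -> ¬certify_statement), and O(¬close_hatch) is already established, so O(¬certify_statement).
Applying K to premise 3 (O(¬certify_statement -> stow_gear)) and O(¬certify_statement) yields O(stow_gear).
Premise 7 is O(ping_server -> ¬stow_gear); contrapositively O(stow_gear -> ¬ping_server). Since O(stow_gear) holds, K gives O(¬ping_server).
So O(¬ping_server) holds, i.e. ping_server is forbidden. None of the other listed options is forbidden under the premises.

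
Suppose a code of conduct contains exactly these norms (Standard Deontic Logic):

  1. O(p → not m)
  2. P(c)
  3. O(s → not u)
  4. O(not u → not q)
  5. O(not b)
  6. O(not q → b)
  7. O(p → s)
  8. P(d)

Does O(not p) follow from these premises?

Premise 5 gives O(not b).
The contrapositive of premise 6 (O(not q → b)) is O(not b → q), and O(not b) is already established, so O(q).
Premise 4, O(not u → not q), contraposes to O(q → u); with O(q) we get O(u).
Premise 3 is O(s → not u); contrapositively O(u → not s). Since O(u) holds, K gives O(not s).
The contrapositive of premise 7 (O(p → s)) is O(not s → not p), and O(not s) is already established, so O(not p).
Premises 1, 2, 8 do not contribute to this derivation.
So O(not p) follows.

Yes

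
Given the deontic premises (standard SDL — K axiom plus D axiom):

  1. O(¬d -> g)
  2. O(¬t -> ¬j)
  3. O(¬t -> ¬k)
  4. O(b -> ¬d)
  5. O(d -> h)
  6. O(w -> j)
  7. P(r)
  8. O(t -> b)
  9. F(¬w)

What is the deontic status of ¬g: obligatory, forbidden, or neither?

F(¬w) at premise 9 means O(w).
From O(w) and premise 6, O(w -> j), we obtain O(j).
Premise 2, O(¬t -> ¬j), contraposes to O(j -> t); with O(j) we get O(t).
Premise 8 is O(t -> b); since O(t), deontic closure gives O(b).
From O(b) and premise 4, O(b -> ¬d), we obtain O(¬d).
Applying K to premise 1 (O(¬d -> g)) and O(¬d) yields O(g).
Premises 3, 5, 7 do not contribute to this derivation.
Thus O(g), which is F(¬g): ¬g is forbidden.

Forbidden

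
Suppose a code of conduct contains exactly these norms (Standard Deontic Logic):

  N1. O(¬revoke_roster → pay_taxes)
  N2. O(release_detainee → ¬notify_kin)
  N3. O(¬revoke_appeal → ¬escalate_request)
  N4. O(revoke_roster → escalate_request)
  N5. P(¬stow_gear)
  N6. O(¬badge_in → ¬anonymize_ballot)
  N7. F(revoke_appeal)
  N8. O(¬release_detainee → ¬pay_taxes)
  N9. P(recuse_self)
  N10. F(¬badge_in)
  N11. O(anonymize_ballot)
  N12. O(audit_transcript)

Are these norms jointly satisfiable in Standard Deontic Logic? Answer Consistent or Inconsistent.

Premise 6 is O(¬badge_in → ¬anonymize_ballot), but O(¬badge_in) is not derivable from the premises, so it does not yield O(¬anonymize_ballot).
So O(¬anonymize_ballot) is not derivable, and the apparent clash with O(anonymize_ballot) does not arise.
A world satisfying every obligation exists (e.g. anonymize_ballot=true, audit_transcript=true, badge_in=true, escalate_request=false, notify_kin=false, pay_taxes=true, recuse_self=false, release_detainee=true, revoke_appeal=false, revoke_roster=false, stow_gear=false); no atom is both obligatory and forbidden, so the set is consistent.

Consistent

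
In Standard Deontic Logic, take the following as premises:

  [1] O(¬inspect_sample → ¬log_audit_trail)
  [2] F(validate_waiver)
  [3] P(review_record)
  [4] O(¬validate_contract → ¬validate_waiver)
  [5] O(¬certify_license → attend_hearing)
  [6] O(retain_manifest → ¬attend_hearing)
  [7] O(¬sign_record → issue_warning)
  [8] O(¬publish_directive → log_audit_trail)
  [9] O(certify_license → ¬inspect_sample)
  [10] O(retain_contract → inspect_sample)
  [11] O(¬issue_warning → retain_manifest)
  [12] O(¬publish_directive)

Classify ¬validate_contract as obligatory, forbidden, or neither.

Neither

Premise 4 is O(¬validate_contract → ¬validate_waiver); even if O(¬validate_waiver) held, inferring O(¬validate_contract) would be affirming the consequent — invalid.
No premise or chain of K-axiom applications forces O(¬validate_contract), and none forces O(validate_contract). So ¬validate_contract is neither obligatory nor forbidden under these norms.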